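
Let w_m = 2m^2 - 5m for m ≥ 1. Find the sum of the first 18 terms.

Over m = 1..18: Σm = 171, Σm² = 2109.
Total = (2)·2109 + (-5)·171 = 3363.

3363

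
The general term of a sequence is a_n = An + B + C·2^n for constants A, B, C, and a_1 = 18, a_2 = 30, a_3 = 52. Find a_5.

176

Write the equations: A + B + 2C = 18; 2A + B + 4C = 30; 3A + B + 8C = 52.
Subtracting the first from the second: A + 2C = 12.
Subtracting the second from the third: A + 4C = 22.
Solving: C = 5, A = 2, then B = 6.
Therefore a_5 = 10 + 6 + 5·32 = 176.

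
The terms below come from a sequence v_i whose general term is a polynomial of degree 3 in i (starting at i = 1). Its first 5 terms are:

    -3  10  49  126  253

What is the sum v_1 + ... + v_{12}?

12482

1st diffs: 13, 39, 77, 127.
2nd diffs: 26, 38, 50.
3rd diffs: 12, 12 (constant).
So v_i = 2i^3 + i^2 - 4i - 2.
Continuing: …, 442, 705, 1054, 1501, …, v_{12} = 3550.
Summing i = 1..12 (12 terms) gives 12482.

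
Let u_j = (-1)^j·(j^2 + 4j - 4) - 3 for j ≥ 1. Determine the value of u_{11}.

(-1)^11 = -1; j^2 + 4j - 4 at j=11 is 161; so u_{11} = -164.

-164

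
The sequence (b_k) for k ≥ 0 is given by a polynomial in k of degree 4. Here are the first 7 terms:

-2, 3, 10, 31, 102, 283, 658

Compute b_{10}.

1st diffs: 5, 7, 21, 71, 181, 375.
2nd diffs: 2, 14, 50, 110, 194.
3rd diffs: 12, 36, 60, 84.
4th diffs: 24, 24, 24 (constant).
Newton forward-difference form: b_k = -2 + 5·C(k,1) + 2·C(k,2) + 12·C(k,3) + 24·C(k,4).
At k = 10: k = 10, so b_{10} = -2 + 50 + 90 + 1440 + 5040 = 6618.

6618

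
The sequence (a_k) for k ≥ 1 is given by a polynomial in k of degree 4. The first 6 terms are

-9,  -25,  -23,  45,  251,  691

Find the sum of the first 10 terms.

17478

1st diffs: -16, 2, 68, 206, 440.
2nd diffs: 18, 66, 138, 234.
3rd diffs: 48, 72, 96.
4th diffs: 24, 24 (constant).
Newton forward-difference form: a_k = -9 + (-16)·C(k-1,1) + 18·C(k-1,2) + 48·C(k-1,3) + 24·C(k-1,4).
Continuing: 1485, 2777, 4735, 7551.
Summing k = 1..10 (10 terms) gives 17478.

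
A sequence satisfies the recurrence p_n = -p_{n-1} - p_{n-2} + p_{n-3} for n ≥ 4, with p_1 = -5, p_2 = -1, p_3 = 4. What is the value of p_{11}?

48

Applying the relation repeatedly:
p_4 = -8  p_5 = 3  p_6 = 9  p_7 = -20  p_8 = 14  p_9 = 15  p_{10} = -49  p_{11} = 48.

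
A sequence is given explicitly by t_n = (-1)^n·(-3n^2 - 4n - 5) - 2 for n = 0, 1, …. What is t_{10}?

(-1)^10 = 1; -3n^2 - 4n - 5 at n=10 is -345; so t_{10} = -347.

-347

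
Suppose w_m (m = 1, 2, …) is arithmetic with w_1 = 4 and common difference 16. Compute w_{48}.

756

w_m = 4 + (m - 1)·16.
w_{48} = 4 + 47·16 = 756.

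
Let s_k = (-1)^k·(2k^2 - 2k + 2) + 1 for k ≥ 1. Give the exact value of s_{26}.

1303

(-1)^26 = 1; 2k^2 - 2k + 2 at k=26 is 1302; so s_{26} = 1303.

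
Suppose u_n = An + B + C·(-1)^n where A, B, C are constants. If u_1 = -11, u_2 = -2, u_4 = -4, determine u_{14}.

Plug in n = 1, 2, 4: A + B - C = -11; 2A + B + C = -2; 4A + B + C = -4.
Subtracting the first from the second: A + 2C = 9.
Subtracting the second from the third: 2A = -2.
Solving: C = 5, A = -1, then B = -5.
Hence u_{14} = -1·14 + (-5) + 5·1 = -14.

-14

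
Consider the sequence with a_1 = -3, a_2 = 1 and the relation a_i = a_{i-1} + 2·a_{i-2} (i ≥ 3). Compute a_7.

Compute successive terms:
a_3 = -5, a_4 = -3, a_5 = -13, a_6 = -19, a_7 = -45.
(Characteristic roots are 2 and -1.)

-45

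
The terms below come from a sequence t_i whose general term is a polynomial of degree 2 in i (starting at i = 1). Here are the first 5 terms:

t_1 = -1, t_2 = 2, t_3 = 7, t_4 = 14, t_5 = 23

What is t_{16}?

254

1st diffs: 3, 5, 7, 9.
2nd diffs: 2, 2, 2 (constant).
Newton forward-difference form: t_i = -1 + 3·C(i-1,1) + 2·C(i-1,2).
At i = 16: i-1 = 15, so t_{16} = -1 + 45 + 210 = 254.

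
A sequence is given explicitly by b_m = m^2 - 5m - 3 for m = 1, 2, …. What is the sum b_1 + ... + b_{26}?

Over m = 1..26: Σm = 351, Σm² = 6201.
Total = (1)·6201 + (-5)·351 + (-3)·26 = 4368.

4368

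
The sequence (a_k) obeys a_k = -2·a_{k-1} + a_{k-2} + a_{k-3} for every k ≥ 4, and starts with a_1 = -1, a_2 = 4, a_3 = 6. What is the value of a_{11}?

3471

a_4 = -9; a_5 = 28; a_6 = -59; a_7 = 137; a_8 = -305; a_9 = 688; a_{10} = -1544; a_{11} = 3471.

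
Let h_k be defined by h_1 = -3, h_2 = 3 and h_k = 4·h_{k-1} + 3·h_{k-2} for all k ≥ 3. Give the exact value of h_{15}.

438161187

Iterate the recurrence:
h_3 = 3  h_4 = 21  h_5 = 93  …  h_{12} = 4369845  h_{13} = 20301213  h_{14} = 94314387  h_{15} = 438161187.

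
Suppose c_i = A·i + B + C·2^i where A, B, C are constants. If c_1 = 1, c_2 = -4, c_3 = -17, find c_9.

Plug in i = 1, 2, 3: A + B + 2C = 1; 2A + B + 4C = -4; 3A + B + 8C = -17.
Subtracting the first from the second: A + 2C = -5.
Subtracting the second from the third: A + 4C = -13.
Solving: C = -4, A = 3, then B = 6.
Therefore c_9 = 27 + 6 + (-4)·512 = -2015.

-2015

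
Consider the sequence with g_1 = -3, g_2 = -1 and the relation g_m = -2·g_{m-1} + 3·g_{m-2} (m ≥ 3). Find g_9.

-3283

Step forward from the initial values:
g_3 = -7, g_4 = 11, g_5 = -43, g_6 = 119, g_7 = -367, g_8 = 1091, g_9 = -3283.
(Characteristic roots are 1 and -3.)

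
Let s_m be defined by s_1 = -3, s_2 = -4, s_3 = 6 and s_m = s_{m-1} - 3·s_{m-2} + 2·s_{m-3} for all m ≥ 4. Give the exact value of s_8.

Step forward from the initial values:
s_4 = 12; s_5 = -14; s_6 = -38; s_7 = 28; s_8 = 114.

114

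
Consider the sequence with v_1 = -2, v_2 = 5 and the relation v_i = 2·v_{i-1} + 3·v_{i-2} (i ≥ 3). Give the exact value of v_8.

Applying the relation repeatedly:
v_3 = 4, v_4 = 23, v_5 = 58, v_6 = 185, v_7 = 544, v_8 = 1643.
(Characteristic roots are 3 and -1.)

1643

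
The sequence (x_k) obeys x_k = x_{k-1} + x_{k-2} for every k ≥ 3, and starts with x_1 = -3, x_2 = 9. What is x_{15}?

2694

x_3 = 6, x_4 = 15, x_5 = 21, …, x_{12} = 636, x_{13} = 1029, x_{14} = 1665, x_{15} = 2694.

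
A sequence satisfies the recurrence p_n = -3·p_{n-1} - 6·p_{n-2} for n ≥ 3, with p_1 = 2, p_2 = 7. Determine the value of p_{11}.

-26973

Applying the relation repeatedly:
p_3 = -33; p_4 = 57; p_5 = 27; p_6 = -423; p_7 = 1107; p_8 = -783; p_9 = -4293; p_{10} = 17577; p_{11} = -26973.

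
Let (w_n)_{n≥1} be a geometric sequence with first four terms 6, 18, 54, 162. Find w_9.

39366

Common ratio r = 3.
w_n = 6·3^(n-1).
w_9 = 6·3^8 = 39366.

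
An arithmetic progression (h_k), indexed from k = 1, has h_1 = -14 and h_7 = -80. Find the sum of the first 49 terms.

Common difference d = (-80 - (-14)) / (7 - 1) = -11.
h_k = -14 + (k - 1)·(-11).
h_{49} = -542; S = 49·(-14 + (-542))/2 = -13622.

-13622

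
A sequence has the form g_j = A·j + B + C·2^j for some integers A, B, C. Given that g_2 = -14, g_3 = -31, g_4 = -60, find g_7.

-411

At j = 2, 3, 4: 2A + B + 4C = -14; 3A + B + 8C = -31; 4A + B + 16C = -60.
Subtracting the first from the second: A + 4C = -17.
Subtracting the second from the third: A + 8C = -29.
Solving: C = -3, A = -5, then B = 8.
Hence g_7 = -5·7 + 8 + (-3)·128 = -411.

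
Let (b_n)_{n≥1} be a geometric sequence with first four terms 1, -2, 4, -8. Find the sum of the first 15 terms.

10923

Common ratio r = -2.
b_n = 1·(-2)^(n-1).
S = 1·((-2)^15 - 1)/(-2 - 1) = 1·(-32768 - 1)/(-3) = 10923.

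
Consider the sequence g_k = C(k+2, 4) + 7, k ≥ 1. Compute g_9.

337

C(11, 4) = 330, so g_9 = 337.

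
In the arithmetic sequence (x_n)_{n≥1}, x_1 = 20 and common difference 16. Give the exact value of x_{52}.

x_n = 20 + (n - 1)·16.
x_{52} = 20 + 51·16 = 836.

836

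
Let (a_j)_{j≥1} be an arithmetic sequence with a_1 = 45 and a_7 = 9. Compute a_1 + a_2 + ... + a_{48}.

Common difference d = (9 - 45) / (7 - 1) = -6.
a_j = 45 + (j - 1)·(-6).
a_{48} = -237; S = 48·(45 + (-237))/2 = -4608.

-4608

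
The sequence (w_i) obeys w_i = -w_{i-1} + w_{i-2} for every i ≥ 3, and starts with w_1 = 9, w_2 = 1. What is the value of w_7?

Step forward from the initial values:
w_3 = 8, w_4 = -7, w_5 = 15, w_6 = -22, w_7 = 37.

37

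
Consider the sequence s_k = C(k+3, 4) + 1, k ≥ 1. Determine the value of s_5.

71

C(8, 4) = 70, so s_5 = 71.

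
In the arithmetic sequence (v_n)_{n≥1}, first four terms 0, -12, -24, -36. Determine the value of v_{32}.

-372

Common difference d = -12.
v_n = 0 + (n - 1)·(-12).
v_{32} = 0 + 31·(-12) = -372.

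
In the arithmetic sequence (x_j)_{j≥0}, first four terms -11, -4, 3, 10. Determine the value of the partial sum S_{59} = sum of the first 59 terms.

11328

Common difference d = 7.
x_j = -11 + (j - 0)·7.
x_{58} = 395; S = 59·(-11 + 395)/2 = 11328.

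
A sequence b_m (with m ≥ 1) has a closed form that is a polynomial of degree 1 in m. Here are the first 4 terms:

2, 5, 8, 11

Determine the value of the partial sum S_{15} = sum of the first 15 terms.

345

1st diffs: 3, 3, 3 (constant).
So b_m = 3m - 1.
Continuing: …, 14, 17, 20, 23, …, b_{15} = 44.
Summing m = 1..15 (15 terms) gives 345.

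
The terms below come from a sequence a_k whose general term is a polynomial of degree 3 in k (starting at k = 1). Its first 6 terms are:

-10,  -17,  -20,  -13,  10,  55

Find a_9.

382

1st diffs: -7, -3, 7, 23, 45.
2nd diffs: 4, 10, 16, 22.
3rd diffs: 6, 6, 6 (constant).
Newton forward-difference form: a_k = -10 + (-7)·C(k-1,1) + 4·C(k-1,2) + 6·C(k-1,3).
At k = 9: k-1 = 8, so a_9 = -10 - 56 + 112 + 336 = 382.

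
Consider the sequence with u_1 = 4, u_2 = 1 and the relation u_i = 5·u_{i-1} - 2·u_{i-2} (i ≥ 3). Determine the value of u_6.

-361

Iterate the recurrence:
u_3 = -3;  u_4 = -17;  u_5 = -79;  u_6 = -361.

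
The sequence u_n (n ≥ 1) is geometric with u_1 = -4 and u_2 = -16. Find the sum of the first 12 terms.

Common ratio r = 4.
u_n = (-4)·4^(n-1).
S = (-4)·(4^12 - 1)/(4 - 1) = (-4)·(16777216 - 1)/(3) = -22369620.

-22369620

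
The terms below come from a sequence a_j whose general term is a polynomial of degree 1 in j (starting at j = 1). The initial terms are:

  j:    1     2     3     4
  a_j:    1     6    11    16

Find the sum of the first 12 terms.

1st diffs: 5, 5, 5 (constant).
So a_j = 5j - 4.
Continuing: …, 21, 26, 31, 36, …, a_{12} = 56.
Summing j = 1..12 (12 terms) gives 342.

342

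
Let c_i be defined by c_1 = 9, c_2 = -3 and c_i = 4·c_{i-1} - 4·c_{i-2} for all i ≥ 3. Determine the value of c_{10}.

-43776

c_3 = -48;  c_4 = -180;  c_5 = -528;  c_6 = -1392;  c_7 = -3456;  c_8 = -8256;  c_9 = -19200;  c_{10} = -43776.
(Characteristic roots are 2 and 2.)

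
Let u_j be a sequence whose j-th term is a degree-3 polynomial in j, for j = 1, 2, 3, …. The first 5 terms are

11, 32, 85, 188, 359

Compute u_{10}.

2864

1st diffs: 21, 53, 103, 171.
2nd diffs: 32, 50, 68.
3rd diffs: 18, 18 (constant).
Newton forward-difference form: u_j = 11 + 21·C(j-1,1) + 32·C(j-1,2) + 18·C(j-1,3).
At j = 10: j-1 = 9, so u_{10} = 11 + 189 + 1152 + 1512 = 2864.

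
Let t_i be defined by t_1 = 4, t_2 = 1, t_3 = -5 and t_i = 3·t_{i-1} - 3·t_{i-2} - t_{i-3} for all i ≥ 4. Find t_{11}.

Applying the relation repeatedly:
t_4 = -22, t_5 = -52, t_6 = -85, t_7 = -77, t_8 = 76, t_9 = 544, t_{10} = 1481, t_{11} = 2735.

2735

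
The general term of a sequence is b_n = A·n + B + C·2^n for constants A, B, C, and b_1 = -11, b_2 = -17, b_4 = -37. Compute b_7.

Plug in n = 1, 2, 4: A + B + 2C = -11; 2A + B + 4C = -17; 4A + B + 16C = -37.
Subtracting the first from the second: A + 2C = -6.
Subtracting the second from the third: 2A + 12C = -20.
Solving: C = -1, A = -4, then B = -5.
Therefore b_7 = -28 + (-5) + (-1)·128 = -161.

-161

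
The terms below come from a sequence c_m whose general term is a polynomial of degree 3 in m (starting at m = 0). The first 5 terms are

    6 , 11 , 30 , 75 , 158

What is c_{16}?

8486

1st diffs: 5, 19, 45, 83.
2nd diffs: 14, 26, 38.
3rd diffs: 12, 12 (constant).
Newton forward-difference form: c_m = 6 + 5·C(m,1) + 14·C(m,2) + 12·C(m,3).
At m = 16: m = 16, so c_{16} = 6 + 80 + 1680 + 6720 = 8486.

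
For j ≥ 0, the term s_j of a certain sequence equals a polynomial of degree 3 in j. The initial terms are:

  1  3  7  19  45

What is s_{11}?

1st diffs: 2, 4, 12, 26.
2nd diffs: 2, 8, 14.
3rd diffs: 6, 6 (constant).
So s_j = j^3 - 2j^2 + 3j + 1.
Evaluating at j = 11 gives s_{11} = 1123.

1123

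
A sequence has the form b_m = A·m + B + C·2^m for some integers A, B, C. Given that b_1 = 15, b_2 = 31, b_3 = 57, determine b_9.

2613

The three given values yield: A + B + 2C = 15; 2A + B + 4C = 31; 3A + B + 8C = 57.
Subtracting the first from the second: A + 2C = 16.
Subtracting the second from the third: A + 4C = 26.
Solving: C = 5, A = 6, then B = -1.
Hence b_9 = 6·9 + (-1) + 5·512 = 2613.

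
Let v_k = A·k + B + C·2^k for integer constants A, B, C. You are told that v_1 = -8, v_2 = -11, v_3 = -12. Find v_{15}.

32688

The three given values yield: A + B + 2C = -8; 2A + B + 4C = -11; 3A + B + 8C = -12.
Subtracting the first from the second: A + 2C = -3.
Subtracting the second from the third: A + 4C = -1.
Solving: C = 1, A = -5, then B = -5.
Therefore v_{15} = -75 + (-5) + 1·32768 = 32688.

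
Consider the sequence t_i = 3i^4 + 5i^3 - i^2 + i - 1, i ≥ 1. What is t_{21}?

t_{21} = 3·21^4 + 5·21^3 - 1·21^2 + 1·21 - 1 = 629327.

629327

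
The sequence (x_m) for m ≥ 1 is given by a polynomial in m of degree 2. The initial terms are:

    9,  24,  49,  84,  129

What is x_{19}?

1st diffs: 15, 25, 35, 45.
2nd diffs: 10, 10, 10 (constant).
So x_m = 5m^2 + 4.
Evaluating at m = 19 gives x_{19} = 1809.

1809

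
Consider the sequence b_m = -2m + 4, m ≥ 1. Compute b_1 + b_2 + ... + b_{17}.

-238

Over m = 1..17: Σm = 153.
Total = (-2)·153 + (4)·17 = -238.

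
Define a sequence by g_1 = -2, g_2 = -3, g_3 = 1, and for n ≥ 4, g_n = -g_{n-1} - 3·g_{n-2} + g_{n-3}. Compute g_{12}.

-926

Applying the relation repeatedly:
g_4 = 6; g_5 = -12; g_6 = -5; g_7 = 47; g_8 = -44; g_9 = -102; g_{10} = 281; g_{11} = -19; g_{12} = -926.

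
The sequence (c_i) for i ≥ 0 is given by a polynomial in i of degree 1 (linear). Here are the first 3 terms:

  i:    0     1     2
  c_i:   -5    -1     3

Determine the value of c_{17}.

1st diffs: 4, 4 (constant).
So c_i = 4i - 5.
Evaluating at i = 17 gives c_{17} = 63.

63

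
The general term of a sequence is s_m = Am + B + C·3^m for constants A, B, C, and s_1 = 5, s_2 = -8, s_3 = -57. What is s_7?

At m = 1, 2, 3: A + B + 3C = 5; 2A + B + 9C = -8; 3A + B + 27C = -57.
Subtracting the first from the second: A + 6C = -13.
Subtracting the second from the third: A + 18C = -49.
Solving: C = -3, A = 5, then B = 9.
Therefore s_7 = 35 + 9 + (-3)·2187 = -6517.

-6517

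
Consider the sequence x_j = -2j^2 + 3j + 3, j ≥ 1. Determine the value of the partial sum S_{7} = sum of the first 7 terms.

-175

Over j = 1..7: Σj = 28, Σj² = 140.
Total = (-2)·140 + (3)·28 + (3)·7 = -175.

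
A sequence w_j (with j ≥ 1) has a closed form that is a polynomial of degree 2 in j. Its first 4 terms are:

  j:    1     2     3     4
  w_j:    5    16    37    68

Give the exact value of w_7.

221

1st diffs: 11, 21, 31.
2nd diffs: 10, 10 (constant).
Newton forward-difference form: w_j = 5 + 11·C(j-1,1) + 10·C(j-1,2).
At j = 7: j-1 = 6, so w_7 = 5 + 66 + 150 = 221.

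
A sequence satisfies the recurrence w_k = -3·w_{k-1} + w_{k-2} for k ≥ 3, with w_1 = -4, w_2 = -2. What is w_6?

Compute successive terms:
w_3 = 2, w_4 = -8, w_5 = 26, w_6 = -86.

-86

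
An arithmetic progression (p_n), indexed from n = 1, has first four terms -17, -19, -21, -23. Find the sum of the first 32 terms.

-1536

Common difference d = -2.
p_n = -17 + (n - 1)·(-2).
p_{32} = -79; S = 32·(-17 + (-79))/2 = -1536.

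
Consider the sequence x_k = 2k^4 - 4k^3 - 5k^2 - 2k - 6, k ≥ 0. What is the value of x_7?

x_7 = 2·7^4 - 4·7^3 - 5·7^2 - 2·7 - 6 = 3165.

3165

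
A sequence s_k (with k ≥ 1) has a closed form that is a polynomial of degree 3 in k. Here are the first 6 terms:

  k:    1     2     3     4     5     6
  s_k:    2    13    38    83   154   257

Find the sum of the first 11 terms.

4917

1st diffs: 11, 25, 45, 71, 103.
2nd diffs: 14, 20, 26, 32.
3rd diffs: 6, 6, 6 (constant).
So s_k = k^3 + k^2 + k - 1.
Continuing: …, 398, 583, 818, 1109, …, s_{11} = 1462.
Summing k = 1..11 (11 terms) gives 4917.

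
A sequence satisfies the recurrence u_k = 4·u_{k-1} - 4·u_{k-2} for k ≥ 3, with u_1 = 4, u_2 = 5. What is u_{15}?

-278528

Step forward from the initial values:
u_3 = 4; u_4 = -4; u_5 = -32; …; u_{12} = -25600; u_{13} = -57344; u_{14} = -126976; u_{15} = -278528.
(Characteristic roots are 2 and 2.)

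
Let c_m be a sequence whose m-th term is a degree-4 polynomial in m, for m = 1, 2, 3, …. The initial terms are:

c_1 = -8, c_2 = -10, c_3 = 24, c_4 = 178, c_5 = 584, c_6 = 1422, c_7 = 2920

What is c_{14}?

61118

1st diffs: -2, 34, 154, 406, 838, 1498.
2nd diffs: 36, 120, 252, 432, 660.
3rd diffs: 84, 132, 180, 228.
4th diffs: 48, 48, 48 (constant).
Newton forward-difference form: c_m = -8 + (-2)·C(m-1,1) + 36·C(m-1,2) + 84·C(m-1,3) + 48·C(m-1,4).
At m = 14: m-1 = 13, so c_{14} = -8 - 26 + 2808 + 24024 + 34320 = 61118.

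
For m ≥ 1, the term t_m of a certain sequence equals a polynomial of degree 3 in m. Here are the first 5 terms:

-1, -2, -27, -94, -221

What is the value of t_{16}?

-10726

1st diffs: -1, -25, -67, -127.
2nd diffs: -24, -42, -60.
3rd diffs: -18, -18 (constant).
So t_m = -3m^3 + 6m^2 + 2m - 6.
Evaluating at m = 16 gives t_{16} = -10726.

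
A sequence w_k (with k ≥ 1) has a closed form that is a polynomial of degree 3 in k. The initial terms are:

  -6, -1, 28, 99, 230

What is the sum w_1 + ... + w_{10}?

6825

1st diffs: 5, 29, 71, 131.
2nd diffs: 24, 42, 60.
3rd diffs: 18, 18 (constant).
Newton forward-difference form: w_k = -6 + 5·C(k-1,1) + 24·C(k-1,2) + 18·C(k-1,3).
Continuing: …, 439, 744, 1163, 1714, …, w_{10} = 2415.
Summing k = 1..10 (10 terms) gives 6825.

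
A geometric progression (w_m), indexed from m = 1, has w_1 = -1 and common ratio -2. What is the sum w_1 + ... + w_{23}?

w_m = (-1)·(-2)^(m-1).
S = (-1)·((-2)^23 - 1)/(-2 - 1) = (-1)·(-8388608 - 1)/(-3) = -2796203.

-2796203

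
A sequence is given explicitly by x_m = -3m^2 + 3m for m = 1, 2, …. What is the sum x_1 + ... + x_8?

Over m = 1..8: Σm = 36, Σm² = 204.
Total = (-3)·204 + (3)·36 = -504.

-504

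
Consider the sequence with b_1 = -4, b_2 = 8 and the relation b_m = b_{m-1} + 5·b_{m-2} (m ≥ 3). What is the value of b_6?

Applying the relation repeatedly:
b_3 = -12  b_4 = 28  b_5 = -32  b_6 = 108.

108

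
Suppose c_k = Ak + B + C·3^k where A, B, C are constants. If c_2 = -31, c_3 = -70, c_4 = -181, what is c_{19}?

Write the equations: 2A + B + 9C = -31; 3A + B + 27C = -70; 4A + B + 81C = -181.
Subtracting the first from the second: A + 18C = -39.
Subtracting the second from the third: A + 54C = -111.
Solving: C = -2, A = -3, then B = -7.
Therefore c_{19} = -57 + (-7) + (-2)·1162261467 = -2324522998.

-2324522998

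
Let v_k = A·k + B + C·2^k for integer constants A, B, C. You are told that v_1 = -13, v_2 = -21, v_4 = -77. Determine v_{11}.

-10223

Write the equations: A + B + 2C = -13; 2A + B + 4C = -21; 4A + B + 16C = -77.
Subtracting the first from the second: A + 2C = -8.
Subtracting the second from the third: 2A + 12C = -56.
Solving: C = -5, A = 2, then B = -5.
Hence v_{11} = 2·11 + (-5) + (-5)·2048 = -10223.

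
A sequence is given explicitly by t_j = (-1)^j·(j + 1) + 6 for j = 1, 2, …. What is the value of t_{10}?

(-1)^10 = 1; j + 1 at j=10 is 11; so t_{10} = 17.

17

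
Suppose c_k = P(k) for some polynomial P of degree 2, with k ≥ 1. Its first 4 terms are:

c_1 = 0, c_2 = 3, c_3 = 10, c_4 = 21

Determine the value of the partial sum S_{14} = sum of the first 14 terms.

1729

1st diffs: 3, 7, 11.
2nd diffs: 4, 4 (constant).
Newton forward-difference form: c_k = 3·C(k-1,1) + 4·C(k-1,2).
Continuing: …, 36, 55, 78, 105, …, c_{14} = 351.
Summing k = 1..14 (14 terms) gives 1729.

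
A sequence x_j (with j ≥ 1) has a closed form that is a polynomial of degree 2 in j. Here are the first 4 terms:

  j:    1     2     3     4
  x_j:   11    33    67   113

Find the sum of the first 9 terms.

1st diffs: 22, 34, 46.
2nd diffs: 12, 12 (constant).
Newton forward-difference form: x_j = 11 + 22·C(j-1,1) + 12·C(j-1,2).
Continuing: …, 171, 241, 323, 417, …, x_9 = 523.
Summing j = 1..9 (9 terms) gives 1899.

1899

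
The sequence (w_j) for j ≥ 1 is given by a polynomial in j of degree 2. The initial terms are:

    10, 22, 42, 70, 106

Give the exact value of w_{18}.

1st diffs: 12, 20, 28, 36.
2nd diffs: 8, 8, 8 (constant).
So w_j = 4j^2 + 6.
Evaluating at j = 18 gives w_{18} = 1302.

1302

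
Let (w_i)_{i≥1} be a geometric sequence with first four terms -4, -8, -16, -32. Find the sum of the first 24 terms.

Common ratio r = 2.
w_i = (-4)·2^(i-1).
S = (-4)·(2^24 - 1)/(2 - 1) = (-4)·(16777216 - 1)/(1) = -67108860.

-67108860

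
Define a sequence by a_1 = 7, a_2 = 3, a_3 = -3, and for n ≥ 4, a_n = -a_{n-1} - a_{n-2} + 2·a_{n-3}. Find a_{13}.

a_4 = 14;  a_5 = -5;  a_6 = -15;  a_7 = 48;  a_8 = -43;  a_9 = -35;  a_{10} = 174;  a_{11} = -225;  a_{12} = -19;  a_{13} = 592.

592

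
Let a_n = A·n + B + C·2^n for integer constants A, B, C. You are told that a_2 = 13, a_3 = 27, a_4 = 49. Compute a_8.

553

At n = 2, 3, 4: 2A + B + 4C = 13; 3A + B + 8C = 27; 4A + B + 16C = 49.
Subtracting the first from the second: A + 4C = 14.
Subtracting the second from the third: A + 8C = 22.
Solving: C = 2, A = 6, then B = -7.
Therefore a_8 = 48 + (-7) + 2·256 = 553.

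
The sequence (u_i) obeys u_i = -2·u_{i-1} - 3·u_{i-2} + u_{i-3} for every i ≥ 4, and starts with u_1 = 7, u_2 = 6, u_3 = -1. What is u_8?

Step forward from the initial values:
u_4 = -9;  u_5 = 27;  u_6 = -28;  u_7 = -34;  u_8 = 179.

179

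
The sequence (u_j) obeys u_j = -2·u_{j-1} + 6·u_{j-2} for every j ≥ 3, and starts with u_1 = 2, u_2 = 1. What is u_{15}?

Applying the relation repeatedly:
u_3 = 10  u_4 = -14  u_5 = 88  …  u_{12} = -654560  u_{13} = 2388352  u_{14} = -8704064  u_{15} = 31738240.

31738240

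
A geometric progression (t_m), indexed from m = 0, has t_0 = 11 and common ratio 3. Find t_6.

t_m = 11·3^(m-0).
t_6 = 11·3^6 = 8019.

8019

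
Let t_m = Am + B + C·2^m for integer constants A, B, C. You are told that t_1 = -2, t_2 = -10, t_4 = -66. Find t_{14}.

At m = 1, 2, 4: A + B + 2C = -2; 2A + B + 4C = -10; 4A + B + 16C = -66.
Subtracting the first from the second: A + 2C = -8.
Subtracting the second from the third: 2A + 12C = -56.
Solving: C = -5, A = 2, then B = 6.
So t_m = 2·m + 6 + (-5)·2^m; at m=14 this is -81886.

-81886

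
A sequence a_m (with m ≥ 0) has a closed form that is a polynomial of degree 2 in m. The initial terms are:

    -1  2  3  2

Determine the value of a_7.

1st diffs: 3, 1, -1.
2nd diffs: -2, -2 (constant).
So a_m = -m^2 + 4m - 1.
Evaluating at m = 7 gives a_7 = -22.

-22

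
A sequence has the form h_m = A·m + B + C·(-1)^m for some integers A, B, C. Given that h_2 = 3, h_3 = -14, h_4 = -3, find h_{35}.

-110

At m = 2, 3, 4: 2A + B + C = 3; 3A + B - C = -14; 4A + B + C = -3.
Subtracting the first from the second: A - 2C = -17.
Subtracting the second from the third: A + 2C = 11.
Solving: C = 7, A = -3, then B = 2.
Therefore h_{35} = -105 + 2 + 7·(-1) = -110.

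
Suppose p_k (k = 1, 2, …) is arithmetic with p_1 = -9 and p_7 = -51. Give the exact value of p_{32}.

-226

Common difference d = (-51 - (-9)) / (7 - 1) = -7.
p_k = -9 + (k - 1)·(-7).
p_{32} = -9 + 31·(-7) = -226.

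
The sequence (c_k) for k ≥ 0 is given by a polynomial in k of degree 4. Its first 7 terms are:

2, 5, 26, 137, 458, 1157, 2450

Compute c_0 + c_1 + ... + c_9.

1st diffs: 3, 21, 111, 321, 699, 1293.
2nd diffs: 18, 90, 210, 378, 594.
3rd diffs: 72, 120, 168, 216.
4th diffs: 48, 48, 48 (constant).
Newton forward-difference form: c_k = 2 + 3·C(k,1) + 18·C(k,2) + 72·C(k,3) + 48·C(k,4).
Continuing: 4601, 7922, 12773.
Summing k = 0..9 (10 terms) gives 29531.

29531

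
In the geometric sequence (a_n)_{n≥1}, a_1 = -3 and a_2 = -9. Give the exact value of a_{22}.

Common ratio r = 3.
a_n = (-3)·3^(n-1).
a_{22} = (-3)·3^21 = -31381059609.

-31381059609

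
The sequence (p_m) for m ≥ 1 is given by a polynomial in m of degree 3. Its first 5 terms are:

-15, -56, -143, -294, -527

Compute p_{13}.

1st diffs: -41, -87, -151, -233.
2nd diffs: -46, -64, -82.
3rd diffs: -18, -18 (constant).
Newton forward-difference form: p_m = -15 + (-41)·C(m-1,1) + (-46)·C(m-1,2) + (-18)·C(m-1,3).
At m = 13: m-1 = 12, so p_{13} = -15 - 492 - 3036 - 3960 = -7503.

-7503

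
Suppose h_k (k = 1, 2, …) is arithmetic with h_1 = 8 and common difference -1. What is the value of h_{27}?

h_k = 8 + (k - 1)·(-1).
h_{27} = 8 + 26·(-1) = -18.

-18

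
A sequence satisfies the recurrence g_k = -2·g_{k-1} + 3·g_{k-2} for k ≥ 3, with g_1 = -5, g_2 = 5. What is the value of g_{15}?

Applying the relation repeatedly:
g_3 = -25;  g_4 = 65;  g_5 = -205;  …;  g_{12} = 442865;  g_{13} = -1328605;  g_{14} = 3985805;  g_{15} = -11957425.
(Characteristic roots are 1 and -3.)

-11957425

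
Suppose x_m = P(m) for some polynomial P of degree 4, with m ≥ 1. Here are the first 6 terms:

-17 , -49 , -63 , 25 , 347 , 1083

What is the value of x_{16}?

1st diffs: -32, -14, 88, 322, 736.
2nd diffs: 18, 102, 234, 414.
3rd diffs: 84, 132, 180.
4th diffs: 48, 48 (constant).
So x_m = 2m^4 - 6m^3 - 5m^2 - 5m - 3.
Evaluating at m = 16 gives x_{16} = 105133.

105133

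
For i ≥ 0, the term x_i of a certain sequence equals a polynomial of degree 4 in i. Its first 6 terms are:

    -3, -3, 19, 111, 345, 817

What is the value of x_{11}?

1st diffs: 0, 22, 92, 234, 472.
2nd diffs: 22, 70, 142, 238.
3rd diffs: 48, 72, 96.
4th diffs: 24, 24 (constant).
So x_i = i^4 + 2i^3 - 2i^2 - i - 3.
Evaluating at i = 11 gives x_{11} = 17047.

17047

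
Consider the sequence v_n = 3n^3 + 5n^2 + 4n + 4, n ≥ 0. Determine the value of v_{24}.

44452

v_{24} = 3·24^3 + 5·24^2 + 4·24 + 4 = 44452.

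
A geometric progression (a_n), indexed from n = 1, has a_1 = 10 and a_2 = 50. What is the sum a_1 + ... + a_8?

976560

Common ratio r = 5.
a_n = 10·5^(n-1).
S = 10·(5^8 - 1)/(5 - 1) = 10·(390625 - 1)/(4) = 976560.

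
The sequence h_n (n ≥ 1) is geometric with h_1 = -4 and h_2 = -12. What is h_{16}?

-57395628

Common ratio r = 3.
h_n = (-4)·3^(n-1).
h_{16} = (-4)·3^15 = -57395628.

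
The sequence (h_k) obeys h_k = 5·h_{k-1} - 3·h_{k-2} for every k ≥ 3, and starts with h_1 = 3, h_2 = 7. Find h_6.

Applying the relation repeatedly:
h_3 = 26, h_4 = 109, h_5 = 467, h_6 = 2008.

2008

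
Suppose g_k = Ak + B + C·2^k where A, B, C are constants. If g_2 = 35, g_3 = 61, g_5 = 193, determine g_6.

Write the equations: 2A + B + 4C = 35; 3A + B + 8C = 61; 5A + B + 32C = 193.
Subtracting the first from the second: A + 4C = 26.
Subtracting the second from the third: 2A + 24C = 132.
Solving: C = 5, A = 6, then B = 3.
So g_k = 6·k + 3 + 5·2^k; at k=6 this is 359.

359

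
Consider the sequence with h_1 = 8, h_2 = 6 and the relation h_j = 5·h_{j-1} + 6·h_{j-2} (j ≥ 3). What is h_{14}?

Compute successive terms:
h_3 = 78, h_4 = 426, h_5 = 2598, …, h_{11} = 120932358, h_{12} = 725594106, h_{13} = 4353564678, h_{14} = 26121388026.
(Characteristic roots are 6 and -1.)

26121388026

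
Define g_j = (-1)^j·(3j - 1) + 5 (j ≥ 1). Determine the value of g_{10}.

(-1)^10 = 1; 3j - 1 at j=10 is 29; so g_{10} = 34.

34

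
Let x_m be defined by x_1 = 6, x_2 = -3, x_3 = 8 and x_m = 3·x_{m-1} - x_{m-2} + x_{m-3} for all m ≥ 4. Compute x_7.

x_4 = 33; x_5 = 88; x_6 = 239; x_7 = 662.

662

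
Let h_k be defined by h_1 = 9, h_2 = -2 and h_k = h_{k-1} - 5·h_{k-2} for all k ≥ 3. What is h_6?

Iterate the recurrence:
h_3 = -47;  h_4 = -37;  h_5 = 198;  h_6 = 383.

383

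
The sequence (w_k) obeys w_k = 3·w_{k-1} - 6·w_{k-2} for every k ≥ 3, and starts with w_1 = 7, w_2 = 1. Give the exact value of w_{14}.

w_3 = -39; w_4 = -123; w_5 = -135; …; w_{11} = -63423; w_{12} = -56619; w_{13} = 210681; w_{14} = 971757.

971757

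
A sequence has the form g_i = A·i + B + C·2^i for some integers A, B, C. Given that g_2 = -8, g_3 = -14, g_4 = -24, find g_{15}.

-32798

The three given values yield: 2A + B + 4C = -8; 3A + B + 8C = -14; 4A + B + 16C = -24.
Subtracting the first from the second: A + 4C = -6.
Subtracting the second from the third: A + 8C = -10.
Solving: C = -1, A = -2, then B = 0.
Therefore g_{15} = -30 + 0 + (-1)·32768 = -32798.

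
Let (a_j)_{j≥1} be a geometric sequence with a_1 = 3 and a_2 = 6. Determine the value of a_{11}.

3072

Common ratio r = 2.
a_j = 3·2^(j-1).
a_{11} = 3·2^10 = 3072.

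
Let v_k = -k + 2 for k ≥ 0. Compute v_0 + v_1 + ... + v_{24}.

-250

Over k = 0..24: Σk = 300.
Total = (-1)·300 + (2)·25 = -250.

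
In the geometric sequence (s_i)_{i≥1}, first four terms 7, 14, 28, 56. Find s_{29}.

Common ratio r = 2.
s_i = 7·2^(i-1).
s_{29} = 7·2^28 = 1879048192.

1879048192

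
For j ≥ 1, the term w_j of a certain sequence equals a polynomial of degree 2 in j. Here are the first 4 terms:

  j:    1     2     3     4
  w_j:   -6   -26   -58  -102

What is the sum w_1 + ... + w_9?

1st diffs: -20, -32, -44.
2nd diffs: -12, -12 (constant).
Newton forward-difference form: w_j = -6 + (-20)·C(j-1,1) + (-12)·C(j-1,2).
Continuing: …, -158, -226, -306, -398, …, w_9 = -502.
Summing j = 1..9 (9 terms) gives -1782.

-1782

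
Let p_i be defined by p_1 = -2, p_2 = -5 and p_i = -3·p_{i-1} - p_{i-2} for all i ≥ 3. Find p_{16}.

-4795822

Applying the relation repeatedly:
p_3 = 17; p_4 = -46; p_5 = 121; …; p_{13} = 267262; p_{14} = -699701; p_{15} = 1831841; p_{16} = -4795822.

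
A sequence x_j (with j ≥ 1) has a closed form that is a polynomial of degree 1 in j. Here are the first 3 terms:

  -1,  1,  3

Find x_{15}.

27

1st diffs: 2, 2 (constant).
So x_j = 2j - 3.
Evaluating at j = 15 gives x_{15} = 27.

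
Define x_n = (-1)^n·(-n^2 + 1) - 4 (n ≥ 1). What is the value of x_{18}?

(-1)^18 = 1; -n^2 + 1 at n=18 is -323; so x_{18} = -327.

-327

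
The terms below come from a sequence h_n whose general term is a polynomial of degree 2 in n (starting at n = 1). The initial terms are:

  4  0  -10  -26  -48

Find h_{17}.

-780

1st diffs: -4, -10, -16, -22.
2nd diffs: -6, -6, -6 (constant).
Newton forward-difference form: h_n = 4 + (-4)·C(n-1,1) + (-6)·C(n-1,2).
At n = 17: n-1 = 16, so h_{17} = 4 - 64 - 720 = -780.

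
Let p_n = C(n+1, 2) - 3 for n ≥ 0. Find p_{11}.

63

C(12, 2) = 66, so p_{11} = 63.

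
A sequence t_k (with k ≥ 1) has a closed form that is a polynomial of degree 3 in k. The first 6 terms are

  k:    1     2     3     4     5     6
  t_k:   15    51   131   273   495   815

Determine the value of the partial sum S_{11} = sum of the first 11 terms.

1st diffs: 36, 80, 142, 222, 320.
2nd diffs: 44, 62, 80, 98.
3rd diffs: 18, 18, 18 (constant).
So t_k = 3k^3 + 4k^2 + 3k + 5.
Continuing: …, 1251, 1821, 2543, 3435, …, t_{11} = 4515.
Summing k = 1..11 (11 terms) gives 15345.

15345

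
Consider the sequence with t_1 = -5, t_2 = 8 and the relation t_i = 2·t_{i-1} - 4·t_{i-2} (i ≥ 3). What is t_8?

512

t_3 = 36;  t_4 = 40;  t_5 = -64;  t_6 = -288;  t_7 = -320;  t_8 = 512.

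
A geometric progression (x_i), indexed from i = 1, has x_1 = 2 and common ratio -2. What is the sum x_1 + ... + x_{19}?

x_i = 2·(-2)^(i-1).
S = 2·((-2)^19 - 1)/(-2 - 1) = 2·(-524288 - 1)/(-3) = 349526.

349526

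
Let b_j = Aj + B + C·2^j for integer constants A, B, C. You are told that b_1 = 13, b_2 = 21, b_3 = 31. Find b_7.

175

At j = 1, 2, 3: A + B + 2C = 13; 2A + B + 4C = 21; 3A + B + 8C = 31.
Subtracting the first from the second: A + 2C = 8.
Subtracting the second from the third: A + 4C = 10.
Solving: C = 1, A = 6, then B = 5.
Therefore b_7 = 42 + 5 + 1·128 = 175.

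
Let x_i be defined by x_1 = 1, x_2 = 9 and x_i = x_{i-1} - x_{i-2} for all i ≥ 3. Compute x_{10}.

Iterate the recurrence:
x_3 = 8; x_4 = -1; x_5 = -9; x_6 = -8; x_7 = 1; x_8 = 9; x_9 = 8; x_{10} = -1.

-1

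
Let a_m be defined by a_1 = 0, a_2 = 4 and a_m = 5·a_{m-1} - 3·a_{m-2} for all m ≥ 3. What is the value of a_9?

a_3 = 20;  a_4 = 88;  a_5 = 380;  a_6 = 1636;  a_7 = 7040;  a_8 = 30292;  a_9 = 130340.

130340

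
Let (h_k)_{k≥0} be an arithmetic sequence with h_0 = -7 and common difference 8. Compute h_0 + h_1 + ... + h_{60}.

h_k = -7 + (k - 0)·8.
h_{60} = 473; S = 61·(-7 + 473)/2 = 14213.

14213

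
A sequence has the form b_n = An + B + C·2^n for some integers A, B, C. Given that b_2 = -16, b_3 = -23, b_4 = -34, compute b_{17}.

-131129

Plug in n = 2, 3, 4: 2A + B + 4C = -16; 3A + B + 8C = -23; 4A + B + 16C = -34.
Subtracting the first from the second: A + 4C = -7.
Subtracting the second from the third: A + 8C = -11.
Solving: C = -1, A = -3, then B = -6.
So b_n = -3·n + (-6) + (-1)·2^n; at n=17 this is -131129.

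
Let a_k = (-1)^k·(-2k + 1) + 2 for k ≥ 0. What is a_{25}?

(-1)^25 = -1; -2k + 1 at k=25 is -49; so a_{25} = 51.

51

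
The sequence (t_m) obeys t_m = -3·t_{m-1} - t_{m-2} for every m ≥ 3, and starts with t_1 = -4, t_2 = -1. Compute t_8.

Step forward from the initial values:
t_3 = 7  t_4 = -20  t_5 = 53  t_6 = -139  t_7 = 364  t_8 = -953.

-953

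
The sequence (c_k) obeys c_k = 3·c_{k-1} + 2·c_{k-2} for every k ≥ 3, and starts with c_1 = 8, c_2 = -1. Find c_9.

Applying the relation repeatedly:
c_3 = 13, c_4 = 37, c_5 = 137, c_6 = 485, c_7 = 1729, c_8 = 6157, c_9 = 21929.

21929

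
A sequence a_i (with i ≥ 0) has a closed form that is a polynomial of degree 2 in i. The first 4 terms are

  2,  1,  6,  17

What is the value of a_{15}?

1st diffs: -1, 5, 11.
2nd diffs: 6, 6 (constant).
Newton forward-difference form: a_i = 2 + (-1)·C(i,1) + 6·C(i,2).
At i = 15: i = 15, so a_{15} = 2 - 15 + 630 = 617.

617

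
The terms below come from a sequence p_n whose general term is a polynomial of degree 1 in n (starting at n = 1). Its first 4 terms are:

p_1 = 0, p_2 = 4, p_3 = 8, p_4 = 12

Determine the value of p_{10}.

36

1st diffs: 4, 4, 4 (constant).
So p_n = 4n - 4.
Evaluating at n = 10 gives p_{10} = 36.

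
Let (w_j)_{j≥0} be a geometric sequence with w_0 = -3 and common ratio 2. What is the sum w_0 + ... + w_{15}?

w_j = (-3)·2^(j-0).
S = (-3)·(2^16 - 1)/(2 - 1) = (-3)·(65536 - 1)/(1) = -196605.

-196605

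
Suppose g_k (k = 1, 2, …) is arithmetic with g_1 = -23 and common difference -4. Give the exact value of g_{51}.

g_k = -23 + (k - 1)·(-4).
g_{51} = -23 + 50·(-4) = -223.

-223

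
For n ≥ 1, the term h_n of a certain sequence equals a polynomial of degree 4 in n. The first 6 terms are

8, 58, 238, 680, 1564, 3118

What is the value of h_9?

1st diffs: 50, 180, 442, 884, 1554.
2nd diffs: 130, 262, 442, 670.
3rd diffs: 132, 180, 228.
4th diffs: 48, 48 (constant).
So h_n = 2n^4 + 2n^3 + 3n^2 - 3n + 4.
Evaluating at n = 9 gives h_9 = 14800.

14800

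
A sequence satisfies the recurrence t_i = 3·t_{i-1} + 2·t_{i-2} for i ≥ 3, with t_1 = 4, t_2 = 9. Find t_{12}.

3190179

Compute successive terms:
t_3 = 35  t_4 = 123  t_5 = 439  t_6 = 1563  t_7 = 5567  t_8 = 19827  t_9 = 70615  t_{10} = 251499  t_{11} = 895727  t_{12} = 3190179.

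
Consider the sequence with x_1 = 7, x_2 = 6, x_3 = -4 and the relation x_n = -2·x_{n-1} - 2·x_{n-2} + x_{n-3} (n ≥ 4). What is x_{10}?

x_4 = 3, x_5 = 8, x_6 = -26, x_7 = 39, x_8 = -18, x_9 = -68, x_{10} = 211.

211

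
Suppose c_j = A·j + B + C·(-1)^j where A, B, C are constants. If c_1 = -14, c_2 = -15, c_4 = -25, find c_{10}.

Plug in j = 1, 2, 4: A + B - C = -14; 2A + B + C = -15; 4A + B + C = -25.
Subtracting the first from the second: A + 2C = -1.
Subtracting the second from the third: 2A = -10.
Solving: C = 2, A = -5, then B = -7.
So c_j = -5·j + (-7) + 2·(-1)^j; at j=10 this is -55.

-55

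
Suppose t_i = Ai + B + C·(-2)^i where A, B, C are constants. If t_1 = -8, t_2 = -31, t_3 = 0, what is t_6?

-231

The three given values yield: A + B - 2C = -8; 2A + B + 4C = -31; 3A + B - 8C = 0.
Subtracting the first from the second: A + 6C = -23.
Subtracting the second from the third: A - 12C = 31.
Solving: C = -3, A = -5, then B = -9.
Hence t_6 = -5·6 + (-9) + (-3)·64 = -231.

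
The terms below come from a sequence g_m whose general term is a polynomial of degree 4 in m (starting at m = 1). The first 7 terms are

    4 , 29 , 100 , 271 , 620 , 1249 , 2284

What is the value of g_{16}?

1st diffs: 25, 71, 171, 349, 629, 1035.
2nd diffs: 46, 100, 178, 280, 406.
3rd diffs: 54, 78, 102, 126.
4th diffs: 24, 24, 24 (constant).
So g_m = m^4 - m^3 + 4m^2 + 5m - 5.
Evaluating at m = 16 gives g_{16} = 62539.

62539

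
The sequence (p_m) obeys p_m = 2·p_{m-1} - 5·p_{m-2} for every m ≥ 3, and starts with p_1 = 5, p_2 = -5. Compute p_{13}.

7285

Compute successive terms:
p_3 = -35;  p_4 = -45;  p_5 = 85;  …;  p_{10} = -2405;  p_{11} = 16765;  p_{12} = 45555;  p_{13} = 7285.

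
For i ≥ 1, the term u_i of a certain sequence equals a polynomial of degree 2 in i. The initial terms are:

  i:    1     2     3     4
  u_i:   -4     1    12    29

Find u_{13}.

452

1st diffs: 5, 11, 17.
2nd diffs: 6, 6 (constant).
Newton forward-difference form: u_i = -4 + 5·C(i-1,1) + 6·C(i-1,2).
At i = 13: i-1 = 12, so u_{13} = -4 + 60 + 396 = 452.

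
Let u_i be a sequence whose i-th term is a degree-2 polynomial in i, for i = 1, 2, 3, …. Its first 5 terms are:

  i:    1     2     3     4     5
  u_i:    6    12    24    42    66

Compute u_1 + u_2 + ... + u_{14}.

1st diffs: 6, 12, 18, 24.
2nd diffs: 6, 6, 6 (constant).
So u_i = 3i^2 - 3i + 6.
Continuing: …, 96, 132, 174, 222, …, u_{14} = 552.
Summing i = 1..14 (14 terms) gives 2814.

2814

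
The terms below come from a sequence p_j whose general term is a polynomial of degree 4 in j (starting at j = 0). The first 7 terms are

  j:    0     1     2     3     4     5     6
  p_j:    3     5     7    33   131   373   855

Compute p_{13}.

1st diffs: 2, 2, 26, 98, 242, 482.
2nd diffs: 0, 24, 72, 144, 240.
3rd diffs: 24, 48, 72, 96.
4th diffs: 24, 24, 24 (constant).
Newton forward-difference form: p_j = 3 + 2·C(j,1) + 24·C(j,3) + 24·C(j,4).
At j = 13: j = 13, so p_{13} = 3 + 26 + 6864 + 17160 = 24053.

24053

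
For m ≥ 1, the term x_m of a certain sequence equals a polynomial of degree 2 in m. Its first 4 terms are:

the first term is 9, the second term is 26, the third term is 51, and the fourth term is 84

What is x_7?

231

1st diffs: 17, 25, 33.
2nd diffs: 8, 8 (constant).
Newton forward-difference form: x_m = 9 + 17·C(m-1,1) + 8·C(m-1,2).
At m = 7: m-1 = 6, so x_7 = 9 + 102 + 120 = 231.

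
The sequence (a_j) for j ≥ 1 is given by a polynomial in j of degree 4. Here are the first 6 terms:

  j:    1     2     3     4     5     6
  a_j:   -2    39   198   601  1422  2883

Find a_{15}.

1st diffs: 41, 159, 403, 821, 1461.
2nd diffs: 118, 244, 418, 640.
3rd diffs: 126, 174, 222.
4th diffs: 48, 48 (constant).
Newton forward-difference form: a_j = -2 + 41·C(j-1,1) + 118·C(j-1,2) + 126·C(j-1,3) + 48·C(j-1,4).
At j = 15: j-1 = 14, so a_{15} = -2 + 574 + 10738 + 45864 + 48048 = 105222.

105222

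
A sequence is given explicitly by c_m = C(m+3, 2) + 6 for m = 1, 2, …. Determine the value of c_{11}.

97

C(14, 2) = 91, so c_{11} = 97.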